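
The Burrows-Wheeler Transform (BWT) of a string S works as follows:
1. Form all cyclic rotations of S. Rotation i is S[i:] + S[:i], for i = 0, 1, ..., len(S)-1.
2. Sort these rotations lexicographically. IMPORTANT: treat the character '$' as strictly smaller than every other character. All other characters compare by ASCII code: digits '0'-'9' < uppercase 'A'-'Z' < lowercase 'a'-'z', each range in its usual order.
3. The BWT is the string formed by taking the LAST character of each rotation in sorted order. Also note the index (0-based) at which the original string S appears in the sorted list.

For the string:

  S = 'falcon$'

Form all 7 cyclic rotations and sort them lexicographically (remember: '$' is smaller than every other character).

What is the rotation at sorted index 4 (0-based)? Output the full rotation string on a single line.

Answer: lcon$fa

Derivation:
All 7 rotations (rotation i = S[i:]+S[:i]):
  rot[0] = falcon$
  rot[1] = alcon$f
  rot[2] = lcon$fa
  rot[3] = con$fal
  rot[4] = on$falc
  rot[5] = n$falco
  rot[6] = $falcon
Sorted (with $ < everything):
  sorted[0] = $falcon
  sorted[1] = alcon$f
  sorted[2] = con$fal
  sorted[3] = falcon$
  sorted[4] = lcon$fa
  sorted[5] = n$falco
  sorted[6] = on$falc
sorted[4] = lcon$fa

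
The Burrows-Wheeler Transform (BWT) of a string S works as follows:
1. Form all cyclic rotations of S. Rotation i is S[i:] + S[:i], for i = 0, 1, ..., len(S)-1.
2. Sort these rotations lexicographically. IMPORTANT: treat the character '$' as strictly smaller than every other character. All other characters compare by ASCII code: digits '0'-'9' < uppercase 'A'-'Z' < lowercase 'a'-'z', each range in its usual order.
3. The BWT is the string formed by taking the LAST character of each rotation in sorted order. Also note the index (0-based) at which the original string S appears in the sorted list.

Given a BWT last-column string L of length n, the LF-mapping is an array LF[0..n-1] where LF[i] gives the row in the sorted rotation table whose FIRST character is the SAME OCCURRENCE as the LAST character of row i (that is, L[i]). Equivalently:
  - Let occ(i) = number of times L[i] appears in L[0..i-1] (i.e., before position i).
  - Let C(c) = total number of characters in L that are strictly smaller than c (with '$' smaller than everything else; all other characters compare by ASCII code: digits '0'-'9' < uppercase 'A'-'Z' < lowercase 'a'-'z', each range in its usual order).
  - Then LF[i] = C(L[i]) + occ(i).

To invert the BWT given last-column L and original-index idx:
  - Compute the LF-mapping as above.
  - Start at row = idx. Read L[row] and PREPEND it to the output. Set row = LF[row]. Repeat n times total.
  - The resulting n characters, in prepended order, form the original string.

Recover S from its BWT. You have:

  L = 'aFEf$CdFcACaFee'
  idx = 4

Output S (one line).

LF mapping: 8 5 4 14 0 2 11 6 10 1 3 9 7 12 13
Walk LF starting at row 4, prepending L[row]:
  step 1: row=4, L[4]='$', prepend. Next row=LF[4]=0
  step 2: row=0, L[0]='a', prepend. Next row=LF[0]=8
  step 3: row=8, L[8]='c', prepend. Next row=LF[8]=10
  step 4: row=10, L[10]='C', prepend. Next row=LF[10]=3
  step 5: row=3, L[3]='f', prepend. Next row=LF[3]=14
  step 6: row=14, L[14]='e', prepend. Next row=LF[14]=13
  step 7: row=13, L[13]='e', prepend. Next row=LF[13]=12
  step 8: row=12, L[12]='F', prepend. Next row=LF[12]=7
  step 9: row=7, L[7]='F', prepend. Next row=LF[7]=6
  step 10: row=6, L[6]='d', prepend. Next row=LF[6]=11
  step 11: row=11, L[11]='a', prepend. Next row=LF[11]=9
  step 12: row=9, L[9]='A', prepend. Next row=LF[9]=1
  step 13: row=1, L[1]='F', prepend. Next row=LF[1]=5
  step 14: row=5, L[5]='C', prepend. Next row=LF[5]=2
  step 15: row=2, L[2]='E', prepend. Next row=LF[2]=4
Reversed output: ECFAadFFeefCca$

Answer: ECFAadFFeefCca$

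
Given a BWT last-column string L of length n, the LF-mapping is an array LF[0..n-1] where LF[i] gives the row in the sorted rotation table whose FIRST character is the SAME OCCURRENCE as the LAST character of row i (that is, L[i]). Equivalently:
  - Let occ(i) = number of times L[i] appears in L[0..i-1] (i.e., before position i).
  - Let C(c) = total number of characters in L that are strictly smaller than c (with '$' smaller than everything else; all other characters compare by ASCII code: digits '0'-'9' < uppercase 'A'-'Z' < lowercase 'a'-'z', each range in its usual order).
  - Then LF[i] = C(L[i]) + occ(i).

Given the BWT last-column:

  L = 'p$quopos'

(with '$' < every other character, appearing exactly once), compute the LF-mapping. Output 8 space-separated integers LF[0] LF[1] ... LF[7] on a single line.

Char counts: '$':1, 'o':2, 'p':2, 'q':1, 's':1, 'u':1
C (first-col start): C('$')=0, C('o')=1, C('p')=3, C('q')=5, C('s')=6, C('u')=7
L[0]='p': occ=0, LF[0]=C('p')+0=3+0=3
L[1]='$': occ=0, LF[1]=C('$')+0=0+0=0
L[2]='q': occ=0, LF[2]=C('q')+0=5+0=5
L[3]='u': occ=0, LF[3]=C('u')+0=7+0=7
L[4]='o': occ=0, LF[4]=C('o')+0=1+0=1
L[5]='p': occ=1, LF[5]=C('p')+1=3+1=4
L[6]='o': occ=1, LF[6]=C('o')+1=1+1=2
L[7]='s': occ=0, LF[7]=C('s')+0=6+0=6

Answer: 3 0 5 7 1 4 2 6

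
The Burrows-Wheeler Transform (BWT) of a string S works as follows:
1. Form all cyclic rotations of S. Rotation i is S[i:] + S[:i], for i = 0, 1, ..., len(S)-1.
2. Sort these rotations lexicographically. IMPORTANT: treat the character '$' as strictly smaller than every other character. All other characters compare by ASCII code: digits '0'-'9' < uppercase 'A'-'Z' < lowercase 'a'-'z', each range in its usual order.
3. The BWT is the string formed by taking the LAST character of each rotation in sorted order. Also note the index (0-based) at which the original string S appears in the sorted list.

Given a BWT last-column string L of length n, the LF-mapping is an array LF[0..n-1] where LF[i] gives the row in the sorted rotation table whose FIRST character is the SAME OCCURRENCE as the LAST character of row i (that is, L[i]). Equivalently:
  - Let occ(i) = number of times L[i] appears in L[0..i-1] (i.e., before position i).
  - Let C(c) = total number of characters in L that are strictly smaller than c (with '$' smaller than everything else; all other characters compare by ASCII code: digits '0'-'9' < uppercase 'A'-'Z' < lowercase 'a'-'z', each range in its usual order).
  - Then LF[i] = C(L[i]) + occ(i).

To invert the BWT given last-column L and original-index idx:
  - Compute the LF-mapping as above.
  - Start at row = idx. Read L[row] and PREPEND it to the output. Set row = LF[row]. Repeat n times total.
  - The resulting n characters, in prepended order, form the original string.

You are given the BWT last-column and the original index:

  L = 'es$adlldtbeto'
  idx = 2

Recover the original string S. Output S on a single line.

Answer: bottlesaddle$

Derivation:
LF mapping: 5 10 0 1 3 7 8 4 11 2 6 12 9
Walk LF starting at row 2, prepending L[row]:
  step 1: row=2, L[2]='$', prepend. Next row=LF[2]=0
  step 2: row=0, L[0]='e', prepend. Next row=LF[0]=5
  step 3: row=5, L[5]='l', prepend. Next row=LF[5]=7
  step 4: row=7, L[7]='d', prepend. Next row=LF[7]=4
  step 5: row=4, L[4]='d', prepend. Next row=LF[4]=3
  step 6: row=3, L[3]='a', prepend. Next row=LF[3]=1
  step 7: row=1, L[1]='s', prepend. Next row=LF[1]=10
  step 8: row=10, L[10]='e', prepend. Next row=LF[10]=6
  step 9: row=6, L[6]='l', prepend. Next row=LF[6]=8
  step 10: row=8, L[8]='t', prepend. Next row=LF[8]=11
  step 11: row=11, L[11]='t', prepend. Next row=LF[11]=12
  step 12: row=12, L[12]='o', prepend. Next row=LF[12]=9
  step 13: row=9, L[9]='b', prepend. Next row=LF[9]=2
Reversed output: bottlesaddle$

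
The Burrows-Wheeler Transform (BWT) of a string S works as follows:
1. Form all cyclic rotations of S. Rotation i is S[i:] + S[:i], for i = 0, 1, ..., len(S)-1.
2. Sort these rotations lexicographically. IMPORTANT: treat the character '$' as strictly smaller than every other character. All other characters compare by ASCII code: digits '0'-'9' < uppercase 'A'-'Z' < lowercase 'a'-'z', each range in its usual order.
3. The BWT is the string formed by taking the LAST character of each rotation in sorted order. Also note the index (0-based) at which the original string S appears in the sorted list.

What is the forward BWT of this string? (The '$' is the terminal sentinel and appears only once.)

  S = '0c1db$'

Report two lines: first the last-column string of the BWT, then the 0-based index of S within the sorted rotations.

All 6 rotations (rotation i = S[i:]+S[:i]):
  rot[0] = 0c1db$
  rot[1] = c1db$0
  rot[2] = 1db$0c
  rot[3] = db$0c1
  rot[4] = b$0c1d
  rot[5] = $0c1db
Sorted (with $ < everything):
  sorted[0] = $0c1db  (last char: 'b')
  sorted[1] = 0c1db$  (last char: '$')
  sorted[2] = 1db$0c  (last char: 'c')
  sorted[3] = b$0c1d  (last char: 'd')
  sorted[4] = c1db$0  (last char: '0')
  sorted[5] = db$0c1  (last char: '1')
Last column: b$cd01
Original string S is at sorted index 1

Answer: b$cd01
1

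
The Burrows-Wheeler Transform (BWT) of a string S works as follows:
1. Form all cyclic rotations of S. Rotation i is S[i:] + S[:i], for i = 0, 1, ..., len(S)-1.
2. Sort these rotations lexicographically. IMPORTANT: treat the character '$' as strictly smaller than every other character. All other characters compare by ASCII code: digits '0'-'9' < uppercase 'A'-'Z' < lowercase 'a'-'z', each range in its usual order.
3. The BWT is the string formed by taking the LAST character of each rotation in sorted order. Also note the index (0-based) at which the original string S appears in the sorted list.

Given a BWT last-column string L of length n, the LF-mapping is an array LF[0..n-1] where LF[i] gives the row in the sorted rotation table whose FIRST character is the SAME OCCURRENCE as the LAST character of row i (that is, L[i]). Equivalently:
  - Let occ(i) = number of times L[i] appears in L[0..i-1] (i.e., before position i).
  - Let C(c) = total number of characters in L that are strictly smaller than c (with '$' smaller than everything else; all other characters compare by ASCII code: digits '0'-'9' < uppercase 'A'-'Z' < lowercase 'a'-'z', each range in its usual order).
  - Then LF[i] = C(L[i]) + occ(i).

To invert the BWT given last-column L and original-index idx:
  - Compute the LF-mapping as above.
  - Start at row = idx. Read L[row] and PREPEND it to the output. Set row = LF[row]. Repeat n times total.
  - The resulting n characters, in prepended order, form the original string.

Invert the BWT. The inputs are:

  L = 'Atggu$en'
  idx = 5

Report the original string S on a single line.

LF mapping: 1 6 3 4 7 0 2 5
Walk LF starting at row 5, prepending L[row]:
  step 1: row=5, L[5]='$', prepend. Next row=LF[5]=0
  step 2: row=0, L[0]='A', prepend. Next row=LF[0]=1
  step 3: row=1, L[1]='t', prepend. Next row=LF[1]=6
  step 4: row=6, L[6]='e', prepend. Next row=LF[6]=2
  step 5: row=2, L[2]='g', prepend. Next row=LF[2]=3
  step 6: row=3, L[3]='g', prepend. Next row=LF[3]=4
  step 7: row=4, L[4]='u', prepend. Next row=LF[4]=7
  step 8: row=7, L[7]='n', prepend. Next row=LF[7]=5
Reversed output: nuggetA$

Answer: nuggetA$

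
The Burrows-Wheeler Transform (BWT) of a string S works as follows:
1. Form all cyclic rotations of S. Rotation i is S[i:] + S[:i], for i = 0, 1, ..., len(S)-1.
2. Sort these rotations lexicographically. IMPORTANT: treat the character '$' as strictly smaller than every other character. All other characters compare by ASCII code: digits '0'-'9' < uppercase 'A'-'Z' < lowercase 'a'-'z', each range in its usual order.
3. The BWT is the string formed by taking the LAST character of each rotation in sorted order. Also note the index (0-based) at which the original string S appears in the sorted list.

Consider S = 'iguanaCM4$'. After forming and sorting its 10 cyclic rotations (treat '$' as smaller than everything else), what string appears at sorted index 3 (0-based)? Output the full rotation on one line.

Answer: M4$iguanaC

Derivation:
All 10 rotations (rotation i = S[i:]+S[:i]):
  rot[0] = iguanaCM4$
  rot[1] = guanaCM4$i
  rot[2] = uanaCM4$ig
  rot[3] = anaCM4$igu
  rot[4] = naCM4$igua
  rot[5] = aCM4$iguan
  rot[6] = CM4$iguana
  rot[7] = M4$iguanaC
  rot[8] = 4$iguanaCM
  rot[9] = $iguanaCM4
Sorted (with $ < everything):
  sorted[0] = $iguanaCM4
  sorted[1] = 4$iguanaCM
  sorted[2] = CM4$iguana
  sorted[3] = M4$iguanaC
  sorted[4] = aCM4$iguan
  sorted[5] = anaCM4$igu
  sorted[6] = guanaCM4$i
  sorted[7] = iguanaCM4$
  sorted[8] = naCM4$igua
  sorted[9] = uanaCM4$ig
sorted[3] = M4$iguanaC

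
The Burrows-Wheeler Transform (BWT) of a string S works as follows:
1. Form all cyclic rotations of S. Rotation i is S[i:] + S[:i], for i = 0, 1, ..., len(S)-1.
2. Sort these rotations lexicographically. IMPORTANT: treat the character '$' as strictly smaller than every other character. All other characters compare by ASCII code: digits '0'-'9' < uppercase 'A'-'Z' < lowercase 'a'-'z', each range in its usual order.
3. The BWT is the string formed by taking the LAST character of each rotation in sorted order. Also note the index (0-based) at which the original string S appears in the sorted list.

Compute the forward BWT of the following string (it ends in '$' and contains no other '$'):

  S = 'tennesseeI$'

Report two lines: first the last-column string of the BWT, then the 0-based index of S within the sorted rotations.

All 11 rotations (rotation i = S[i:]+S[:i]):
  rot[0] = tennesseeI$
  rot[1] = ennesseeI$t
  rot[2] = nnesseeI$te
  rot[3] = nesseeI$ten
  rot[4] = esseeI$tenn
  rot[5] = sseeI$tenne
  rot[6] = seeI$tennes
  rot[7] = eeI$tenness
  rot[8] = eI$tennesse
  rot[9] = I$tennessee
  rot[10] = $tennesseeI
Sorted (with $ < everything):
  sorted[0] = $tennesseeI  (last char: 'I')
  sorted[1] = I$tennessee  (last char: 'e')
  sorted[2] = eI$tennesse  (last char: 'e')
  sorted[3] = eeI$tenness  (last char: 's')
  sorted[4] = ennesseeI$t  (last char: 't')
  sorted[5] = esseeI$tenn  (last char: 'n')
  sorted[6] = nesseeI$ten  (last char: 'n')
  sorted[7] = nnesseeI$te  (last char: 'e')
  sorted[8] = seeI$tennes  (last char: 's')
  sorted[9] = sseeI$tenne  (last char: 'e')
  sorted[10] = tennesseeI$  (last char: '$')
Last column: Ieestnnese$
Original string S is at sorted index 10

Answer: Ieestnnese$
10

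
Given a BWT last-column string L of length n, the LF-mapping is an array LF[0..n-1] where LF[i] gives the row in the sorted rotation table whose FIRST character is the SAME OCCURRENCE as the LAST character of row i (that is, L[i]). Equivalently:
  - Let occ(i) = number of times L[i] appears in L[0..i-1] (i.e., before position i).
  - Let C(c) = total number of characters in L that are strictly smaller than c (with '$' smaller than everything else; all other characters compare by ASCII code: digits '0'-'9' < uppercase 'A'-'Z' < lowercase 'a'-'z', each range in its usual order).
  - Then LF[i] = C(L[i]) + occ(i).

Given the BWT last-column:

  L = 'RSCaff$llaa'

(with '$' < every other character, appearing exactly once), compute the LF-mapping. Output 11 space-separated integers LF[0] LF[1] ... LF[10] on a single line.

Answer: 2 3 1 4 7 8 0 9 10 5 6

Derivation:
Char counts: '$':1, 'C':1, 'R':1, 'S':1, 'a':3, 'f':2, 'l':2
C (first-col start): C('$')=0, C('C')=1, C('R')=2, C('S')=3, C('a')=4, C('f')=7, C('l')=9
L[0]='R': occ=0, LF[0]=C('R')+0=2+0=2
L[1]='S': occ=0, LF[1]=C('S')+0=3+0=3
L[2]='C': occ=0, LF[2]=C('C')+0=1+0=1
L[3]='a': occ=0, LF[3]=C('a')+0=4+0=4
L[4]='f': occ=0, LF[4]=C('f')+0=7+0=7
L[5]='f': occ=1, LF[5]=C('f')+1=7+1=8
L[6]='$': occ=0, LF[6]=C('$')+0=0+0=0
L[7]='l': occ=0, LF[7]=C('l')+0=9+0=9
L[8]='l': occ=1, LF[8]=C('l')+1=9+1=10
L[9]='a': occ=1, LF[9]=C('a')+1=4+1=5
L[10]='a': occ=2, LF[10]=C('a')+2=4+2=6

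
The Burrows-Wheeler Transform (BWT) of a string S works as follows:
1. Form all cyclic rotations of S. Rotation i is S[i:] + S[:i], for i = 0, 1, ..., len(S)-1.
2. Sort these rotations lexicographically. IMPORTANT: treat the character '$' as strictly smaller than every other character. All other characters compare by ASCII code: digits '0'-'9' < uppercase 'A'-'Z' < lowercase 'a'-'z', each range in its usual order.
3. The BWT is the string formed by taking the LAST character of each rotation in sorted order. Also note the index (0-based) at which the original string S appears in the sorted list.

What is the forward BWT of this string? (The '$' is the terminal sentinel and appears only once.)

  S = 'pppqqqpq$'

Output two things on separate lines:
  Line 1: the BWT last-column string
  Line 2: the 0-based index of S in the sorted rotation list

All 9 rotations (rotation i = S[i:]+S[:i]):
  rot[0] = pppqqqpq$
  rot[1] = ppqqqpq$p
  rot[2] = pqqqpq$pp
  rot[3] = qqqpq$ppp
  rot[4] = qqpq$pppq
  rot[5] = qpq$pppqq
  rot[6] = pq$pppqqq
  rot[7] = q$pppqqqp
  rot[8] = $pppqqqpq
Sorted (with $ < everything):
  sorted[0] = $pppqqqpq  (last char: 'q')
  sorted[1] = pppqqqpq$  (last char: '$')
  sorted[2] = ppqqqpq$p  (last char: 'p')
  sorted[3] = pq$pppqqq  (last char: 'q')
  sorted[4] = pqqqpq$pp  (last char: 'p')
  sorted[5] = q$pppqqqp  (last char: 'p')
  sorted[6] = qpq$pppqq  (last char: 'q')
  sorted[7] = qqpq$pppq  (last char: 'q')
  sorted[8] = qqqpq$ppp  (last char: 'p')
Last column: q$pqppqqp
Original string S is at sorted index 1

Answer: q$pqppqqp
1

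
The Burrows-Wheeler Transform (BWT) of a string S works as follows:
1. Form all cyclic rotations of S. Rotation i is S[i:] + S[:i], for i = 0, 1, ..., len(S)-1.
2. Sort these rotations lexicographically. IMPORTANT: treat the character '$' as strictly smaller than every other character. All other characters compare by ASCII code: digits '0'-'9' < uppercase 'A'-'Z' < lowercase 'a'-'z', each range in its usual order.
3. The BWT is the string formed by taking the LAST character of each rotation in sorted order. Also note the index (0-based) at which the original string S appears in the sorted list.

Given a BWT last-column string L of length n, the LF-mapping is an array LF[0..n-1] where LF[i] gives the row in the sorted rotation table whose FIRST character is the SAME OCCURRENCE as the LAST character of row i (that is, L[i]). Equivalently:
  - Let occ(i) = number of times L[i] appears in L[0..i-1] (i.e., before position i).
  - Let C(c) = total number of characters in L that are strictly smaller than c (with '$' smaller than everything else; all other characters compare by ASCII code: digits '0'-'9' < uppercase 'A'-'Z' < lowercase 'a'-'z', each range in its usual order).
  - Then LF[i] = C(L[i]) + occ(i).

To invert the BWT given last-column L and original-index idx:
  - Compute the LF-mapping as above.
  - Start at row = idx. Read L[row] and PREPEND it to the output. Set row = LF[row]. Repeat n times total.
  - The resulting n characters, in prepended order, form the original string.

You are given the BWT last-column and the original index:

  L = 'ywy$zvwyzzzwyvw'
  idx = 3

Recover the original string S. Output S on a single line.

LF mapping: 7 3 8 0 11 1 4 9 12 13 14 5 10 2 6
Walk LF starting at row 3, prepending L[row]:
  step 1: row=3, L[3]='$', prepend. Next row=LF[3]=0
  step 2: row=0, L[0]='y', prepend. Next row=LF[0]=7
  step 3: row=7, L[7]='y', prepend. Next row=LF[7]=9
  step 4: row=9, L[9]='z', prepend. Next row=LF[9]=13
  step 5: row=13, L[13]='v', prepend. Next row=LF[13]=2
  step 6: row=2, L[2]='y', prepend. Next row=LF[2]=8
  step 7: row=8, L[8]='z', prepend. Next row=LF[8]=12
  step 8: row=12, L[12]='y', prepend. Next row=LF[12]=10
  step 9: row=10, L[10]='z', prepend. Next row=LF[10]=14
  step 10: row=14, L[14]='w', prepend. Next row=LF[14]=6
  step 11: row=6, L[6]='w', prepend. Next row=LF[6]=4
  step 12: row=4, L[4]='z', prepend. Next row=LF[4]=11
  step 13: row=11, L[11]='w', prepend. Next row=LF[11]=5
  step 14: row=5, L[5]='v', prepend. Next row=LF[5]=1
  step 15: row=1, L[1]='w', prepend. Next row=LF[1]=3
Reversed output: wvwzwwzyzyvzyy$

Answer: wvwzwwzyzyvzyy$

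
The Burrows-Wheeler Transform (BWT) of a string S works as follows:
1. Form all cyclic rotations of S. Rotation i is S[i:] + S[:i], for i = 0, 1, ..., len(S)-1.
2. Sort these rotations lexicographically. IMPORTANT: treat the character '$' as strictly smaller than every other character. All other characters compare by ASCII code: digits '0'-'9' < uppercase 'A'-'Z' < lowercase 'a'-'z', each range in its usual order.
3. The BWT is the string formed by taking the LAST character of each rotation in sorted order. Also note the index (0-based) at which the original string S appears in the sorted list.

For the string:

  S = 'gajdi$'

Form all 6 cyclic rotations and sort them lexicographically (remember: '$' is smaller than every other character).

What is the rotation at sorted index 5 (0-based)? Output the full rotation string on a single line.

Answer: jdi$ga

Derivation:
All 6 rotations (rotation i = S[i:]+S[:i]):
  rot[0] = gajdi$
  rot[1] = ajdi$g
  rot[2] = jdi$ga
  rot[3] = di$gaj
  rot[4] = i$gajd
  rot[5] = $gajdi
Sorted (with $ < everything):
  sorted[0] = $gajdi
  sorted[1] = ajdi$g
  sorted[2] = di$gaj
  sorted[3] = gajdi$
  sorted[4] = i$gajd
  sorted[5] = jdi$ga
sorted[5] = jdi$ga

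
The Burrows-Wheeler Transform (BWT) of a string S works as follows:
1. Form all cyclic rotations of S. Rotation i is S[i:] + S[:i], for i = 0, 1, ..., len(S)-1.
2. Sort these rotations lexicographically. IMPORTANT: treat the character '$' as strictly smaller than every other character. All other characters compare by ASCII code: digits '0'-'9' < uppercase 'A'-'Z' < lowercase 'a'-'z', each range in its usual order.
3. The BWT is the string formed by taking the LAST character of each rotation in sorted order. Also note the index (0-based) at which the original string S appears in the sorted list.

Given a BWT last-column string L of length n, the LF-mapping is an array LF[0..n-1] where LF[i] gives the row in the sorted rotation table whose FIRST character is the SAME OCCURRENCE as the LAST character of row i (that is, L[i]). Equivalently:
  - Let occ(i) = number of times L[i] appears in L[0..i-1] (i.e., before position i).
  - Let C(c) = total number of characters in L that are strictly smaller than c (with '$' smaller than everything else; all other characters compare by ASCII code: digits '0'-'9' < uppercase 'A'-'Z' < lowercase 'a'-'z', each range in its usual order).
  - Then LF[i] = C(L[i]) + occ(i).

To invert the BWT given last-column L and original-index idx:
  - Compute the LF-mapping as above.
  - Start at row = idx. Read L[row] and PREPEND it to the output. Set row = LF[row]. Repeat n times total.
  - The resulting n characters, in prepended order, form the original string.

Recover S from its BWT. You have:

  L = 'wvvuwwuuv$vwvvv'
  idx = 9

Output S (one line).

Answer: vwvuvvwvuuvvww$

Derivation:
LF mapping: 11 4 5 1 12 13 2 3 6 0 7 14 8 9 10
Walk LF starting at row 9, prepending L[row]:
  step 1: row=9, L[9]='$', prepend. Next row=LF[9]=0
  step 2: row=0, L[0]='w', prepend. Next row=LF[0]=11
  step 3: row=11, L[11]='w', prepend. Next row=LF[11]=14
  step 4: row=14, L[14]='v', prepend. Next row=LF[14]=10
  step 5: row=10, L[10]='v', prepend. Next row=LF[10]=7
  step 6: row=7, L[7]='u', prepend. Next row=LF[7]=3
  step 7: row=3, L[3]='u', prepend. Next row=LF[3]=1
  step 8: row=1, L[1]='v', prepend. Next row=LF[1]=4
  step 9: row=4, L[4]='w', prepend. Next row=LF[4]=12
  step 10: row=12, L[12]='v', prepend. Next row=LF[12]=8
  step 11: row=8, L[8]='v', prepend. Next row=LF[8]=6
  step 12: row=6, L[6]='u', prepend. Next row=LF[6]=2
  step 13: row=2, L[2]='v', prepend. Next row=LF[2]=5
  step 14: row=5, L[5]='w', prepend. Next row=LF[5]=13
  step 15: row=13, L[13]='v', prepend. Next row=LF[13]=9
Reversed output: vwvuvvwvuuvvww$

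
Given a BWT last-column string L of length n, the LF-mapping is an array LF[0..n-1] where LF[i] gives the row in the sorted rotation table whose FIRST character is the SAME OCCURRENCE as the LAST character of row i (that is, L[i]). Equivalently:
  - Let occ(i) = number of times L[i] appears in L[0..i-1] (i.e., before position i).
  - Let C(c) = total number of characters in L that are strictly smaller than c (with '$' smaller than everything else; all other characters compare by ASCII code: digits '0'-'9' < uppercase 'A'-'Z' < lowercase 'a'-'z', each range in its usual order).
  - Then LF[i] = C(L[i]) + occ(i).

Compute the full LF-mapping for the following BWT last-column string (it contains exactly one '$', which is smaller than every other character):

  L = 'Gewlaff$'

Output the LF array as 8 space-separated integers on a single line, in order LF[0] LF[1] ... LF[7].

Answer: 1 3 7 6 2 4 5 0

Derivation:
Char counts: '$':1, 'G':1, 'a':1, 'e':1, 'f':2, 'l':1, 'w':1
C (first-col start): C('$')=0, C('G')=1, C('a')=2, C('e')=3, C('f')=4, C('l')=6, C('w')=7
L[0]='G': occ=0, LF[0]=C('G')+0=1+0=1
L[1]='e': occ=0, LF[1]=C('e')+0=3+0=3
L[2]='w': occ=0, LF[2]=C('w')+0=7+0=7
L[3]='l': occ=0, LF[3]=C('l')+0=6+0=6
L[4]='a': occ=0, LF[4]=C('a')+0=2+0=2
L[5]='f': occ=0, LF[5]=C('f')+0=4+0=4
L[6]='f': occ=1, LF[6]=C('f')+1=4+1=5
L[7]='$': occ=0, LF[7]=C('$')+0=0+0=0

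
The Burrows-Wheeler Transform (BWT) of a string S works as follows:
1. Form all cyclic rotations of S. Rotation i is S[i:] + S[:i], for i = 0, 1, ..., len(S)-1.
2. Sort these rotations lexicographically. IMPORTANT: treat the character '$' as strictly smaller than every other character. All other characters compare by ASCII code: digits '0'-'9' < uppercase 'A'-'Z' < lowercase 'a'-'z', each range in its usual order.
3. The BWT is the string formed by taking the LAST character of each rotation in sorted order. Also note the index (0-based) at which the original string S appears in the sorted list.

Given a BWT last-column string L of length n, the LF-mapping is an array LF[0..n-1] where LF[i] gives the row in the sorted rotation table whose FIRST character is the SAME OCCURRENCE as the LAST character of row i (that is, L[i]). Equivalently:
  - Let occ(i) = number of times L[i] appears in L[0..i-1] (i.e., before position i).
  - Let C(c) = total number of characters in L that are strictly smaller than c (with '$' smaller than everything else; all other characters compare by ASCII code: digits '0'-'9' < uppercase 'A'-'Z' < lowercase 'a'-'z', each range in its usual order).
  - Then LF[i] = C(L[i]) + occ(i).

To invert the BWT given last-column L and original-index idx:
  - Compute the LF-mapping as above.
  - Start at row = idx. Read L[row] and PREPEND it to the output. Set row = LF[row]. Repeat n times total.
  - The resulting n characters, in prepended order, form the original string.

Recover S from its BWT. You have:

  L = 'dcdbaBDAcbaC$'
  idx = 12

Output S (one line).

LF mapping: 11 9 12 7 5 2 4 1 10 8 6 3 0
Walk LF starting at row 12, prepending L[row]:
  step 1: row=12, L[12]='$', prepend. Next row=LF[12]=0
  step 2: row=0, L[0]='d', prepend. Next row=LF[0]=11
  step 3: row=11, L[11]='C', prepend. Next row=LF[11]=3
  step 4: row=3, L[3]='b', prepend. Next row=LF[3]=7
  step 5: row=7, L[7]='A', prepend. Next row=LF[7]=1
  step 6: row=1, L[1]='c', prepend. Next row=LF[1]=9
  step 7: row=9, L[9]='b', prepend. Next row=LF[9]=8
  step 8: row=8, L[8]='c', prepend. Next row=LF[8]=10
  step 9: row=10, L[10]='a', prepend. Next row=LF[10]=6
  step 10: row=6, L[6]='D', prepend. Next row=LF[6]=4
  step 11: row=4, L[4]='a', prepend. Next row=LF[4]=5
  step 12: row=5, L[5]='B', prepend. Next row=LF[5]=2
  step 13: row=2, L[2]='d', prepend. Next row=LF[2]=12
Reversed output: dBaDacbcAbCd$

Answer: dBaDacbcAbCd$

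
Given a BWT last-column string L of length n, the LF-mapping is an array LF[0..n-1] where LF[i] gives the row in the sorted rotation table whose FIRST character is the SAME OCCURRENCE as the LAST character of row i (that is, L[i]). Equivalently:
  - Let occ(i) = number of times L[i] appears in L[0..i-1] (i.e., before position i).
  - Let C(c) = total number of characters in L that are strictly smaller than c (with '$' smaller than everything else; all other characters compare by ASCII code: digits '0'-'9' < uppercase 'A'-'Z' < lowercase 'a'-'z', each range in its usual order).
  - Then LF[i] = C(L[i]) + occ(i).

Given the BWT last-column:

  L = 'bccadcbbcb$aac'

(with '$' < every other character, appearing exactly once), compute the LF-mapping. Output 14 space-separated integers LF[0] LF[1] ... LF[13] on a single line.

Char counts: '$':1, 'a':3, 'b':4, 'c':5, 'd':1
C (first-col start): C('$')=0, C('a')=1, C('b')=4, C('c')=8, C('d')=13
L[0]='b': occ=0, LF[0]=C('b')+0=4+0=4
L[1]='c': occ=0, LF[1]=C('c')+0=8+0=8
L[2]='c': occ=1, LF[2]=C('c')+1=8+1=9
L[3]='a': occ=0, LF[3]=C('a')+0=1+0=1
L[4]='d': occ=0, LF[4]=C('d')+0=13+0=13
L[5]='c': occ=2, LF[5]=C('c')+2=8+2=10
L[6]='b': occ=1, LF[6]=C('b')+1=4+1=5
L[7]='b': occ=2, LF[7]=C('b')+2=4+2=6
L[8]='c': occ=3, LF[8]=C('c')+3=8+3=11
L[9]='b': occ=3, LF[9]=C('b')+3=4+3=7
L[10]='$': occ=0, LF[10]=C('$')+0=0+0=0
L[11]='a': occ=1, LF[11]=C('a')+1=1+1=2
L[12]='a': occ=2, LF[12]=C('a')+2=1+2=3
L[13]='c': occ=4, LF[13]=C('c')+4=8+4=12

Answer: 4 8 9 1 13 10 5 6 11 7 0 2 3 12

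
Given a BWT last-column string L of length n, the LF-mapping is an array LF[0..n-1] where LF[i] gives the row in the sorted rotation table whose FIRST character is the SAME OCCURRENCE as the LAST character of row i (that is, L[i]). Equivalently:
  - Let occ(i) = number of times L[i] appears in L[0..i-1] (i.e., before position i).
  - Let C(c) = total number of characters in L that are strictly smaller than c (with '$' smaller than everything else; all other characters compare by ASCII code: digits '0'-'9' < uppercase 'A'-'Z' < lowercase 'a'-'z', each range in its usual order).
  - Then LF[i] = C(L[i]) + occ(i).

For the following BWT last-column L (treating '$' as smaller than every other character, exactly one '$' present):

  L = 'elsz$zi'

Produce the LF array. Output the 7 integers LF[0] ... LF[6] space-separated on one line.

Char counts: '$':1, 'e':1, 'i':1, 'l':1, 's':1, 'z':2
C (first-col start): C('$')=0, C('e')=1, C('i')=2, C('l')=3, C('s')=4, C('z')=5
L[0]='e': occ=0, LF[0]=C('e')+0=1+0=1
L[1]='l': occ=0, LF[1]=C('l')+0=3+0=3
L[2]='s': occ=0, LF[2]=C('s')+0=4+0=4
L[3]='z': occ=0, LF[3]=C('z')+0=5+0=5
L[4]='$': occ=0, LF[4]=C('$')+0=0+0=0
L[5]='z': occ=1, LF[5]=C('z')+1=5+1=6
L[6]='i': occ=0, LF[6]=C('i')+0=2+0=2

Answer: 1 3 4 5 0 6 2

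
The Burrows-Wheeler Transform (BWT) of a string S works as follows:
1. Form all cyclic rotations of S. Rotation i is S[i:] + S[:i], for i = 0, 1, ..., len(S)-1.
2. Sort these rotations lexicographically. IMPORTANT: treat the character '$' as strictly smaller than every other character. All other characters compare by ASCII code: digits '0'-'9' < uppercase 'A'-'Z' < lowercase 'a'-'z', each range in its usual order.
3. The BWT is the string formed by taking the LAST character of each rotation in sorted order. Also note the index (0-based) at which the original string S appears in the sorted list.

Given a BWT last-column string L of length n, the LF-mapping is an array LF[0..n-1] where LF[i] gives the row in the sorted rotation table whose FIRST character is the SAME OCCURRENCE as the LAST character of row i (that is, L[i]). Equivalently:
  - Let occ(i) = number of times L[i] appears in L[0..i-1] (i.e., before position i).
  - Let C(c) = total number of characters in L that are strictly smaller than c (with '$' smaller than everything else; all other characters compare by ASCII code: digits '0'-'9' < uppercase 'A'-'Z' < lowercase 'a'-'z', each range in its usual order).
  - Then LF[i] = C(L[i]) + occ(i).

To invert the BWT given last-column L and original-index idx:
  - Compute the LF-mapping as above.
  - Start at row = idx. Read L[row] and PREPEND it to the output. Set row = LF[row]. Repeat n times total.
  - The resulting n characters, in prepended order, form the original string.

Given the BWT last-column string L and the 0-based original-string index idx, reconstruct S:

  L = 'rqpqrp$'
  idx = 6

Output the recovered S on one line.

LF mapping: 5 3 1 4 6 2 0
Walk LF starting at row 6, prepending L[row]:
  step 1: row=6, L[6]='$', prepend. Next row=LF[6]=0
  step 2: row=0, L[0]='r', prepend. Next row=LF[0]=5
  step 3: row=5, L[5]='p', prepend. Next row=LF[5]=2
  step 4: row=2, L[2]='p', prepend. Next row=LF[2]=1
  step 5: row=1, L[1]='q', prepend. Next row=LF[1]=3
  step 6: row=3, L[3]='q', prepend. Next row=LF[3]=4
  step 7: row=4, L[4]='r', prepend. Next row=LF[4]=6
Reversed output: rqqppr$

Answer: rqqppr$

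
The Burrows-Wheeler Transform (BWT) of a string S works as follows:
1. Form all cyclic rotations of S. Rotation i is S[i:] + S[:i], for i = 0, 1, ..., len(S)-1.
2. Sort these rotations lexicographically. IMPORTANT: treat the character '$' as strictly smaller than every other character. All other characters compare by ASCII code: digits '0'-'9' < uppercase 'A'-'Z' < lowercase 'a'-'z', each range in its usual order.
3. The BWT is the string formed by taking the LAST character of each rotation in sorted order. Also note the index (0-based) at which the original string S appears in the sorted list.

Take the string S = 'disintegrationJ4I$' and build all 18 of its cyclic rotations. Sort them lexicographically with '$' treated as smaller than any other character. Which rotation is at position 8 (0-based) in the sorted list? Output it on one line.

All 18 rotations (rotation i = S[i:]+S[:i]):
  rot[0] = disintegrationJ4I$
  rot[1] = isintegrationJ4I$d
  rot[2] = sintegrationJ4I$di
  rot[3] = integrationJ4I$dis
  rot[4] = ntegrationJ4I$disi
  rot[5] = tegrationJ4I$disin
  rot[6] = egrationJ4I$disint
  rot[7] = grationJ4I$disinte
  rot[8] = rationJ4I$disinteg
  rot[9] = ationJ4I$disintegr
  rot[10] = tionJ4I$disintegra
  rot[11] = ionJ4I$disintegrat
  rot[12] = onJ4I$disintegrati
  rot[13] = nJ4I$disintegratio
  rot[14] = J4I$disintegration
  rot[15] = 4I$disintegrationJ
  rot[16] = I$disintegrationJ4
  rot[17] = $disintegrationJ4I
Sorted (with $ < everything):
  sorted[0] = $disintegrationJ4I
  sorted[1] = 4I$disintegrationJ
  sorted[2] = I$disintegrationJ4
  sorted[3] = J4I$disintegration
  sorted[4] = ationJ4I$disintegr
  sorted[5] = disintegrationJ4I$
  sorted[6] = egrationJ4I$disint
  sorted[7] = grationJ4I$disinte
  sorted[8] = integrationJ4I$dis
  sorted[9] = ionJ4I$disintegrat
  sorted[10] = isintegrationJ4I$d
  sorted[11] = nJ4I$disintegratio
  sorted[12] = ntegrationJ4I$disi
  sorted[13] = onJ4I$disintegrati
  sorted[14] = rationJ4I$disinteg
  sorted[15] = sintegrationJ4I$di
  sorted[16] = tegrationJ4I$disin
  sorted[17] = tionJ4I$disintegra
sorted[8] = integrationJ4I$dis

Answer: integrationJ4I$dis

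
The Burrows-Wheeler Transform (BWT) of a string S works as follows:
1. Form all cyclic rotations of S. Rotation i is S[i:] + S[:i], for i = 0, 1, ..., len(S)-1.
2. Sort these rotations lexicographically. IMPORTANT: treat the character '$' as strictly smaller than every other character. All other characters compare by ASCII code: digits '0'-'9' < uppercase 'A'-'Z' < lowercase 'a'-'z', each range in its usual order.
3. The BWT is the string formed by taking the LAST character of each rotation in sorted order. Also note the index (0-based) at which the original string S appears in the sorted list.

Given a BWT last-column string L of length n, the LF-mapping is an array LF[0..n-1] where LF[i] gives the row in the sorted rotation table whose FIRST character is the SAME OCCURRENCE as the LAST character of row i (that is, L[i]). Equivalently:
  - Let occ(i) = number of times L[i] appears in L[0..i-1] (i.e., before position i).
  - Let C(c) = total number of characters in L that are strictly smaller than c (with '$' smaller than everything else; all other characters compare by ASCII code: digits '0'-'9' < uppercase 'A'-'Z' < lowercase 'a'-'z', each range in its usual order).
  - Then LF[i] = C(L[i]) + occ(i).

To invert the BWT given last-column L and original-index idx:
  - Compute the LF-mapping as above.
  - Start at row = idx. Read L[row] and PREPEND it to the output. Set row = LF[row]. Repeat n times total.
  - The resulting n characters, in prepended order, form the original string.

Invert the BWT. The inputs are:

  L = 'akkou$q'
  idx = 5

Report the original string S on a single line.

Answer: quokka$

Derivation:
LF mapping: 1 2 3 4 6 0 5
Walk LF starting at row 5, prepending L[row]:
  step 1: row=5, L[5]='$', prepend. Next row=LF[5]=0
  step 2: row=0, L[0]='a', prepend. Next row=LF[0]=1
  step 3: row=1, L[1]='k', prepend. Next row=LF[1]=2
  step 4: row=2, L[2]='k', prepend. Next row=LF[2]=3
  step 5: row=3, L[3]='o', prepend. Next row=LF[3]=4
  step 6: row=4, L[4]='u', prepend. Next row=LF[4]=6
  step 7: row=6, L[6]='q', prepend. Next row=LF[6]=5
Reversed output: quokka$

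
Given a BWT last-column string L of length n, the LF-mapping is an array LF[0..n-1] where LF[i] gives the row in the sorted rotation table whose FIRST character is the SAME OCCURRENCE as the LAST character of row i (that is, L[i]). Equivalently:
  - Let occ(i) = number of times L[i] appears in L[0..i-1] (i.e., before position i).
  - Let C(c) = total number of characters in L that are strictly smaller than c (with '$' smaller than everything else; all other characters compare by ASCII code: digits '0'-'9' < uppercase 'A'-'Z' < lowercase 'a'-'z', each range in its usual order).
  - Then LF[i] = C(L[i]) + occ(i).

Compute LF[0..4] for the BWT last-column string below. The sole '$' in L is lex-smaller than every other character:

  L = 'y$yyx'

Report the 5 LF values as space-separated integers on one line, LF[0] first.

Answer: 2 0 3 4 1

Derivation:
Char counts: '$':1, 'x':1, 'y':3
C (first-col start): C('$')=0, C('x')=1, C('y')=2
L[0]='y': occ=0, LF[0]=C('y')+0=2+0=2
L[1]='$': occ=0, LF[1]=C('$')+0=0+0=0
L[2]='y': occ=1, LF[2]=C('y')+1=2+1=3
L[3]='y': occ=2, LF[3]=C('y')+2=2+2=4
L[4]='x': occ=0, LF[4]=C('x')+0=1+0=1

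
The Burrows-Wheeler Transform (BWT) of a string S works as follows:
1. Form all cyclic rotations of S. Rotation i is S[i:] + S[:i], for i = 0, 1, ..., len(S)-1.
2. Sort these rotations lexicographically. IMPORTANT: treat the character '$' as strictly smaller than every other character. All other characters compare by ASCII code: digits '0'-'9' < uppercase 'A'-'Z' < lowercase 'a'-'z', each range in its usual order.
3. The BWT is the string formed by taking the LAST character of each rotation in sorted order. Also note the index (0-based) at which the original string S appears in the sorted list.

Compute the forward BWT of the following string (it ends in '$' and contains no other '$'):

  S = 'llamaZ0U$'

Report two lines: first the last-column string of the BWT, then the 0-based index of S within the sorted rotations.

All 9 rotations (rotation i = S[i:]+S[:i]):
  rot[0] = llamaZ0U$
  rot[1] = lamaZ0U$l
  rot[2] = amaZ0U$ll
  rot[3] = maZ0U$lla
  rot[4] = aZ0U$llam
  rot[5] = Z0U$llama
  rot[6] = 0U$llamaZ
  rot[7] = U$llamaZ0
  rot[8] = $llamaZ0U
Sorted (with $ < everything):
  sorted[0] = $llamaZ0U  (last char: 'U')
  sorted[1] = 0U$llamaZ  (last char: 'Z')
  sorted[2] = U$llamaZ0  (last char: '0')
  sorted[3] = Z0U$llama  (last char: 'a')
  sorted[4] = aZ0U$llam  (last char: 'm')
  sorted[5] = amaZ0U$ll  (last char: 'l')
  sorted[6] = lamaZ0U$l  (last char: 'l')
  sorted[7] = llamaZ0U$  (last char: '$')
  sorted[8] = maZ0U$lla  (last char: 'a')
Last column: UZ0amll$a
Original string S is at sorted index 7

Answer: UZ0amll$a
7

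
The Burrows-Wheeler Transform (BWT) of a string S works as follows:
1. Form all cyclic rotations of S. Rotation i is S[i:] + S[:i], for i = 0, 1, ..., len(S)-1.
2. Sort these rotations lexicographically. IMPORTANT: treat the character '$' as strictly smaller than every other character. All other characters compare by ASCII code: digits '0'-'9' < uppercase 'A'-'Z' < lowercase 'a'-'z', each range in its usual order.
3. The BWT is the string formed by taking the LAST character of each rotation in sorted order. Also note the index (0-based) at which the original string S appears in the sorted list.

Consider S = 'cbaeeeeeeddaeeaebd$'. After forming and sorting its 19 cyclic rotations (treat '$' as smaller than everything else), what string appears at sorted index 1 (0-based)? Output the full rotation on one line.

Answer: aebd$cbaeeeeeeddaee

Derivation:
All 19 rotations (rotation i = S[i:]+S[:i]):
  rot[0] = cbaeeeeeeddaeeaebd$
  rot[1] = baeeeeeeddaeeaebd$c
  rot[2] = aeeeeeeddaeeaebd$cb
  rot[3] = eeeeeeddaeeaebd$cba
  rot[4] = eeeeeddaeeaebd$cbae
  rot[5] = eeeeddaeeaebd$cbaee
  rot[6] = eeeddaeeaebd$cbaeee
  rot[7] = eeddaeeaebd$cbaeeee
  rot[8] = eddaeeaebd$cbaeeeee
  rot[9] = ddaeeaebd$cbaeeeeee
  rot[10] = daeeaebd$cbaeeeeeed
  rot[11] = aeeaebd$cbaeeeeeedd
  rot[12] = eeaebd$cbaeeeeeedda
  rot[13] = eaebd$cbaeeeeeeddae
  rot[14] = aebd$cbaeeeeeeddaee
  rot[15] = ebd$cbaeeeeeeddaeea
  rot[16] = bd$cbaeeeeeeddaeeae
  rot[17] = d$cbaeeeeeeddaeeaeb
  rot[18] = $cbaeeeeeeddaeeaebd
Sorted (with $ < everything):
  sorted[0] = $cbaeeeeeeddaeeaebd
  sorted[1] = aebd$cbaeeeeeeddaee
  sorted[2] = aeeaebd$cbaeeeeeedd
  sorted[3] = aeeeeeeddaeeaebd$cb
  sorted[4] = baeeeeeeddaeeaebd$c
  sorted[5] = bd$cbaeeeeeeddaeeae
  sorted[6] = cbaeeeeeeddaeeaebd$
  sorted[7] = d$cbaeeeeeeddaeeaeb
  sorted[8] = daeeaebd$cbaeeeeeed
  sorted[9] = ddaeeaebd$cbaeeeeee
  sorted[10] = eaebd$cbaeeeeeeddae
  sorted[11] = ebd$cbaeeeeeeddaeea
  sorted[12] = eddaeeaebd$cbaeeeee
  sorted[13] = eeaebd$cbaeeeeeedda
  sorted[14] = eeddaeeaebd$cbaeeee
  sorted[15] = eeeddaeeaebd$cbaeee
  sorted[16] = eeeeddaeeaebd$cbaee
  sorted[17] = eeeeeddaeeaebd$cbae
  sorted[18] = eeeeeeddaeeaebd$cba
sorted[1] = aebd$cbaeeeeeeddaee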